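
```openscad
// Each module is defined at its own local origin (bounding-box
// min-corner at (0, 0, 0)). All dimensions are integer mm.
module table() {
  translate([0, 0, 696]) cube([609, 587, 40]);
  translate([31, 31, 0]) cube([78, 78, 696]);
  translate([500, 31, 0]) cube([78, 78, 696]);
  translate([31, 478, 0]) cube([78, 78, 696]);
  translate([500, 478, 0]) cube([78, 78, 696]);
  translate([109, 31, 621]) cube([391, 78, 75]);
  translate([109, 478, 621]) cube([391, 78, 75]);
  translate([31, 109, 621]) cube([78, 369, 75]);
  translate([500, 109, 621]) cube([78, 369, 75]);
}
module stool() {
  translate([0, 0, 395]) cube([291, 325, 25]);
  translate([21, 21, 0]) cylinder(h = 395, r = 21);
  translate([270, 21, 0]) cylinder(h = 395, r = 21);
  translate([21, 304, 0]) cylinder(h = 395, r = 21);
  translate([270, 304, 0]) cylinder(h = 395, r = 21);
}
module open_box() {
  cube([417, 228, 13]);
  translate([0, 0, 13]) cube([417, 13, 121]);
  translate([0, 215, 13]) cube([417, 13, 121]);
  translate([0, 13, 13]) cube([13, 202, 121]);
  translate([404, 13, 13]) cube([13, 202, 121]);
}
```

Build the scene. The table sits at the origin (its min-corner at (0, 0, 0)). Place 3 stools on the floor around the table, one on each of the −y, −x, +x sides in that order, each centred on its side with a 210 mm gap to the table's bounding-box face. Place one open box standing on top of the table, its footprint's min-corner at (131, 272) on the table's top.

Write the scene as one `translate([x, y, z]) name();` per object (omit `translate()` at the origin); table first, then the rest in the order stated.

table();
translate([159, -535, 0]) stool();
translate([-501, 131, 0]) stool();
translate([819, 131, 0]) stool();
translate([131, 272, 736]) open_box();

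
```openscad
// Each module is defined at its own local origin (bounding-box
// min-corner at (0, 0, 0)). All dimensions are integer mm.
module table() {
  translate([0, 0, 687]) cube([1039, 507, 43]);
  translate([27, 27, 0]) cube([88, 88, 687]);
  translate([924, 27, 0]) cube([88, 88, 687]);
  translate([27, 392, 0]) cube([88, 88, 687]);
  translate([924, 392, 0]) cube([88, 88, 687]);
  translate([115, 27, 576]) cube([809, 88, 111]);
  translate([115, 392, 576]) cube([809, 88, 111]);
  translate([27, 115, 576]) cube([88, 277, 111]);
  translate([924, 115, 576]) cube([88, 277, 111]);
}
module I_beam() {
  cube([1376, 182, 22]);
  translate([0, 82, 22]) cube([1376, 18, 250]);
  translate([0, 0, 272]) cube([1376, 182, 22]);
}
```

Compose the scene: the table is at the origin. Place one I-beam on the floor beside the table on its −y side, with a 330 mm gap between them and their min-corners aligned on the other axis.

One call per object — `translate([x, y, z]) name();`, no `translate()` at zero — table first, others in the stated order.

table();
translate([0, -512, 0]) I_beam();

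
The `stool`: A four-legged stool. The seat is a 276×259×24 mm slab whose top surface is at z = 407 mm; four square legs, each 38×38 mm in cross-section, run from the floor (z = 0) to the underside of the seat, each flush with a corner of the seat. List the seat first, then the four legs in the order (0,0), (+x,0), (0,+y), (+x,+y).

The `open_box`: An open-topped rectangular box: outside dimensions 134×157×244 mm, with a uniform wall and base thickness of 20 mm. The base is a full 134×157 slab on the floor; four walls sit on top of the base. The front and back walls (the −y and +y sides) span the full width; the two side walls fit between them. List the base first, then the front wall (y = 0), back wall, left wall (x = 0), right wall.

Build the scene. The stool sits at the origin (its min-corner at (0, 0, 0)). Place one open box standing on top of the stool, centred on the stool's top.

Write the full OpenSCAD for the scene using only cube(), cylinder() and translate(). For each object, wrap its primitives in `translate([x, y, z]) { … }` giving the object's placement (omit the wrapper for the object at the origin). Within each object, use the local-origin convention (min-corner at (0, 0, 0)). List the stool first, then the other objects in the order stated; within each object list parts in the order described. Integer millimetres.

translate([0, 0, 383]) cube([276, 259, 24]);
cube([38, 38, 383]);
translate([238, 0, 0]) cube([38, 38, 383]);
translate([0, 221, 0]) cube([38, 38, 383]);
translate([238, 221, 0]) cube([38, 38, 383]);
translate([71, 51, 407]) {
  cube([134, 157, 20]);
  translate([0, 0, 20]) cube([134, 20, 224]);
  translate([0, 137, 20]) cube([134, 20, 224]);
  translate([0, 20, 20]) cube([20, 117, 224]);
  translate([114, 20, 20]) cube([20, 117, 224]);
}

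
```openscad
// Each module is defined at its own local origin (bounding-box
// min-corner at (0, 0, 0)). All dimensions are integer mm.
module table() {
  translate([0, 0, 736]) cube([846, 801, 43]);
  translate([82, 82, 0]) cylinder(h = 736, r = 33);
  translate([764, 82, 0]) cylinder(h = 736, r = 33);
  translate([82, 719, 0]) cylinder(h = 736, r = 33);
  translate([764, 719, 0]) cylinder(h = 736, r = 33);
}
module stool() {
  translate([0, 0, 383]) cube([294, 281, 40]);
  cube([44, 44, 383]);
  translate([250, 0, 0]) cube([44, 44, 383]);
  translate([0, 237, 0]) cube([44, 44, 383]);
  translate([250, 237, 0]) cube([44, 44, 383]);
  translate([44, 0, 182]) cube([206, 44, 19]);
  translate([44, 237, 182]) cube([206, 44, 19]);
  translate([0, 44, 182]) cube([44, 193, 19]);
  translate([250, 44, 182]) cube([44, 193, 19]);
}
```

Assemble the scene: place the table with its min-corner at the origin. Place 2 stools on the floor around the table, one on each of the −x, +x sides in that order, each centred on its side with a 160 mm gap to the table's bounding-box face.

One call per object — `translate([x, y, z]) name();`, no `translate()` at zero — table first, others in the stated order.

table();
translate([-454, 260, 0]) stool();
translate([1006, 260, 0]) stool();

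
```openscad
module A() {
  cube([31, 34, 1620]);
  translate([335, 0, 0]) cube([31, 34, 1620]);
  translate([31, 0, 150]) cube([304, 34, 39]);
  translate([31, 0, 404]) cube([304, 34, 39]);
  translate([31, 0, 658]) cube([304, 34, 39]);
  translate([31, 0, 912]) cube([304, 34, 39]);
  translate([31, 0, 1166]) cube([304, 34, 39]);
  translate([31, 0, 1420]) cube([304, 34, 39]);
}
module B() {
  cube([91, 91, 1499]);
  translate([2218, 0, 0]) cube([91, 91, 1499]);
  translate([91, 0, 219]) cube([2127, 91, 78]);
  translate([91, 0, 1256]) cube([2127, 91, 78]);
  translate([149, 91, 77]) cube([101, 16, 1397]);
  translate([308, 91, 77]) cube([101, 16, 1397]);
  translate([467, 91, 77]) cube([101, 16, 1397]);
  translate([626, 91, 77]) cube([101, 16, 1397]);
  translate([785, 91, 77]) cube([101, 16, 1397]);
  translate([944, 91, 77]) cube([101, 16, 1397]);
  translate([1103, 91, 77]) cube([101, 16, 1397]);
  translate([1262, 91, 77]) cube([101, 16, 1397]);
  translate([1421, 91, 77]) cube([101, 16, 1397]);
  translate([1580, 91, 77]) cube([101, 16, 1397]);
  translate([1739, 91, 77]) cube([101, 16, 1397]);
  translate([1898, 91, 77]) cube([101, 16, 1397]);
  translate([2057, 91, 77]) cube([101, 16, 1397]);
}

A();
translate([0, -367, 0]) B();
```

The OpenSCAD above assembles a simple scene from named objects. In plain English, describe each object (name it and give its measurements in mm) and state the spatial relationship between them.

A is a wooden ladder with two side rails of 31×34 mm section and 1620 mm height, set 366 mm apart overall. Between them run 6 rectangular rungs (34 mm deep, 39 mm thick), front faces flush with the rails' −y face. The bottom of the first rung is 150 mm above the floor and each subsequent rung is 254 mm higher than the one below.

B is a fence section. Two 91×91 mm posts, 1499 mm tall, stand on the floor with a clear span of 2127 mm between their inner faces. Two horizontal rails of 91×78 mm section span the gap between the posts with their undersides at z = 219 mm and z = 1256 mm, flush with the posts' −y face. 13 pickets, each 101 mm wide, 16 mm thick and 1397 mm tall, are fixed to the +y face of the rails with their bottoms at z = 77 mm, evenly spaced across the span with equal gaps (rounded down to the nearest mm) at the −x end and between each pair — any rounding remainder accumulates at the +x end.

The fence section is on the floor beside the ladder on its −y side.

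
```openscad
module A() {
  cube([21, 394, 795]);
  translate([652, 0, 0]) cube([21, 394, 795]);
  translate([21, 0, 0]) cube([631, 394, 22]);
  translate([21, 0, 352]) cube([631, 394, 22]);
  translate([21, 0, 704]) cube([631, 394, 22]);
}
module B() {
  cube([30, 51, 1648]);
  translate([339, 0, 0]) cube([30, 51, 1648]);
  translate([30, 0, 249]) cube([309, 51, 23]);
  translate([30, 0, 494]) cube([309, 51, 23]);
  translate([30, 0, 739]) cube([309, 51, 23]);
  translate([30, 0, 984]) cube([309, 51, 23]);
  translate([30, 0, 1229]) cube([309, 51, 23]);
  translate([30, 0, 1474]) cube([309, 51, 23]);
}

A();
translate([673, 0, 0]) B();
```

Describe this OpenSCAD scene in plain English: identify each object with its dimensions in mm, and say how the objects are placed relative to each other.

A is an open bookshelf. Two side panels, each 21 mm thick, 394 mm deep and 795 mm tall, stand 673 mm apart (outside-to-outside). Between them sit 3 shelves, each 22 mm thick and 394 mm deep, spanning the full gap between the sides. The bottom shelf rests on the floor (its underside at z = 0) and the clear gap between one shelf's top and the next shelf's underside is 330 mm.

B is a straight ladder. Two 30×51 mm vertical rails, 1648 mm tall, stand 369 mm apart (outside-to-outside) with their front faces coplanar on the −y side. 6 rungs, each 51 mm deep and 23 mm tall, span between the inner faces of the rails, front faces flush with the rails. The lowest rung's underside is at z = 249 mm and rungs are spaced 245 mm apart (underside to underside).

The ladder is against the bookshelf's +x side, with their −y faces flush.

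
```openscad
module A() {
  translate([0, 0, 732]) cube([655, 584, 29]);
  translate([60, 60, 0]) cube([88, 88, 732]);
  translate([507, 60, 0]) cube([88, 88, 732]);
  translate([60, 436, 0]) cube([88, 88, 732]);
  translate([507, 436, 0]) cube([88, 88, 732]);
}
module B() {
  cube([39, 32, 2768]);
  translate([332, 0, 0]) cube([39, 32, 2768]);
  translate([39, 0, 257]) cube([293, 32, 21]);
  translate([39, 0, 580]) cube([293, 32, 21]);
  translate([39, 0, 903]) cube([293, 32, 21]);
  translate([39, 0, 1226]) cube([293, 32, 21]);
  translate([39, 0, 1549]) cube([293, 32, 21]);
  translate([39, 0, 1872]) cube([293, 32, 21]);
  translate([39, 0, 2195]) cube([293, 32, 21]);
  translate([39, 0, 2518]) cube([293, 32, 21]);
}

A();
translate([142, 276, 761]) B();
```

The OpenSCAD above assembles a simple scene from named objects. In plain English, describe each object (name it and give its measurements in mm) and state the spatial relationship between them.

A is a table: top 655 mm (x) × 584 mm (y), 29 mm thick, upper face at z = 761 mm, on four 88×88 mm square legs, each inset 60 mm from the nearest pair of top edges, running from z = 0 to the bottom of the top.

B is a straight ladder. Two 39×32 mm vertical rails, 2768 mm tall, stand 371 mm apart (outside-to-outside) with their front faces coplanar on the −y side. 8 rungs, each 32 mm deep and 21 mm tall, span between the inner faces of the rails, front faces flush with the rails. The lowest rung's underside is at z = 257 mm and rungs are spaced 323 mm apart (underside to underside).

The ladder is on top of the table, centred.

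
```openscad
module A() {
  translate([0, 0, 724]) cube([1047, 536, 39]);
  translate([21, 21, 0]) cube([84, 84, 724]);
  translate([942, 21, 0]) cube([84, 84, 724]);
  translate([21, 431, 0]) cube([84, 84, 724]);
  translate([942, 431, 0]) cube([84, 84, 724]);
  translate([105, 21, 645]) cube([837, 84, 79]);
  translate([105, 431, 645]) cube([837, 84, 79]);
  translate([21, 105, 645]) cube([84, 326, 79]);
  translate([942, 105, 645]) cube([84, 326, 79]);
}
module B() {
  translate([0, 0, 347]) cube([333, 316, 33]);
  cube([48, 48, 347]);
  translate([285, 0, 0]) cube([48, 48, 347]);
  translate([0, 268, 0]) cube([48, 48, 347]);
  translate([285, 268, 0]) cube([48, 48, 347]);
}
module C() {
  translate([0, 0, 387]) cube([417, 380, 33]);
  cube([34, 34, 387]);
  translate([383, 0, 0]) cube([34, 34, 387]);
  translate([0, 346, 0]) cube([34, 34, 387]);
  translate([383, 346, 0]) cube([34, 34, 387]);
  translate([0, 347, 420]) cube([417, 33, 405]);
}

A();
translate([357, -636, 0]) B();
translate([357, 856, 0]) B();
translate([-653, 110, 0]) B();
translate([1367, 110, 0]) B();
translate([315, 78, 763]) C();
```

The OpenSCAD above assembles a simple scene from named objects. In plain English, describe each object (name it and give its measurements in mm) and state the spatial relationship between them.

A is a rectangular dining table. The top is 1047×536×39 mm with its upper surface at z = 763 mm. It stands on four 84×84 mm square legs, each inset 21 mm from the nearest pair of top edges, running from the floor to the underside of the top. Four apron rails, 84 mm thick and 79 mm tall, run between adjacent legs with their top edges flush with the underside of the top and their outer faces flush with the legs' outer faces.

B is a four-legged stool. The seat is 333×316 mm, 33 mm thick, top at z = 380 mm. It stands on four square legs, each 48×48 mm in cross-section, from z = 0 to the seat underside, each flush with a corner of the seat.

C is a chair. The seat is a 417×380×33 mm slab with its top at z = 420 mm, on four 34×34 mm corner legs (flush with the seat edges, standing on z = 0). A flat backrest 33 mm thick, 405 mm tall, spans the full seat width and rises from the seat top along its +y edge, rear face flush with the rear of the seat.

Four stools sit around the table at the −y, +y, −x, +x sides. The chair is on top of the table, centred.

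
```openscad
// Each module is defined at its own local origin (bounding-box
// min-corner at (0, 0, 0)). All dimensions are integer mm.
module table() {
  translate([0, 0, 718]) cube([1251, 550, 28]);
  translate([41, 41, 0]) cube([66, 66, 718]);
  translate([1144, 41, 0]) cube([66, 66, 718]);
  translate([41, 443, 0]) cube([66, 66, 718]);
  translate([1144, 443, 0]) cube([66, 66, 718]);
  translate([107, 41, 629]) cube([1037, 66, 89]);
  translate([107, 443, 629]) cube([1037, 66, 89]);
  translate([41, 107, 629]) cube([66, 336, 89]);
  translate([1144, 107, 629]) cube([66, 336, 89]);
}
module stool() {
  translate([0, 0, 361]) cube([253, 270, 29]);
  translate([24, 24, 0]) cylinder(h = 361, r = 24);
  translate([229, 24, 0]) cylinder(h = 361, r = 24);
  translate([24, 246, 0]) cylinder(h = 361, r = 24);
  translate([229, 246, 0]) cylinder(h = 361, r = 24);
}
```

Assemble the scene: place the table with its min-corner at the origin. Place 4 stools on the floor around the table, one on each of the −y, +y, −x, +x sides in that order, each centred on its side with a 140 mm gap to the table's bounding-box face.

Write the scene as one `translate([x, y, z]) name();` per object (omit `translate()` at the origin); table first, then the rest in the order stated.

table();
translate([499, -410, 0]) stool();
translate([499, 690, 0]) stool();
translate([-393, 140, 0]) stool();
translate([1391, 140, 0]) stool();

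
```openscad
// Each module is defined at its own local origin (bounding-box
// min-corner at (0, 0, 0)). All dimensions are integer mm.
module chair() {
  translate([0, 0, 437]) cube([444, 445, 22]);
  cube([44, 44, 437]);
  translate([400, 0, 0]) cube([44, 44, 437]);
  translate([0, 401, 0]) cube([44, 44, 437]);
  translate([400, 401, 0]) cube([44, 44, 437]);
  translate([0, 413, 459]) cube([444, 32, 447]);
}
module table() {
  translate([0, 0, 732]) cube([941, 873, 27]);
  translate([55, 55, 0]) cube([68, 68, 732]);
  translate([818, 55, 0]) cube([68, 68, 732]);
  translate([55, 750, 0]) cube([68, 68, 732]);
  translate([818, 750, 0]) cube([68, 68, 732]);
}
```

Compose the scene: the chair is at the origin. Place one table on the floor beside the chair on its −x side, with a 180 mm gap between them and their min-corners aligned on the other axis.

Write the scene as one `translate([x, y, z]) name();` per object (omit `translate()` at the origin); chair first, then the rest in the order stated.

chair();
translate([-1121, 0, 0]) table();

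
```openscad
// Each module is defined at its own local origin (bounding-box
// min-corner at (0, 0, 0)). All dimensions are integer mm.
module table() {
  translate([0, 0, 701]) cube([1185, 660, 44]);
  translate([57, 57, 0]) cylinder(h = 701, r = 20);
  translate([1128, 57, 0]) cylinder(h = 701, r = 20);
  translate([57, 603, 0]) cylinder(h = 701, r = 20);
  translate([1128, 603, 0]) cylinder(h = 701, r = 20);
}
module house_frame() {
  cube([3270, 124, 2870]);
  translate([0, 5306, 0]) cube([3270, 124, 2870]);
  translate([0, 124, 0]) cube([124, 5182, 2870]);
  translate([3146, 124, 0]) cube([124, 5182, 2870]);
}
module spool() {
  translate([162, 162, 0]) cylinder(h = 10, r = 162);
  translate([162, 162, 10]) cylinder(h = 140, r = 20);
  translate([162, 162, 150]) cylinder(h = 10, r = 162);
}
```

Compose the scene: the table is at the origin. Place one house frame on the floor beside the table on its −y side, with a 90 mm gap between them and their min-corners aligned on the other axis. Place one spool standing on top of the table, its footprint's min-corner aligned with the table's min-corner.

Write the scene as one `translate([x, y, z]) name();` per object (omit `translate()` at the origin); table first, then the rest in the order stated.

table();
translate([0, -5520, 0]) house_frame();
translate([0, 0, 745]) spool();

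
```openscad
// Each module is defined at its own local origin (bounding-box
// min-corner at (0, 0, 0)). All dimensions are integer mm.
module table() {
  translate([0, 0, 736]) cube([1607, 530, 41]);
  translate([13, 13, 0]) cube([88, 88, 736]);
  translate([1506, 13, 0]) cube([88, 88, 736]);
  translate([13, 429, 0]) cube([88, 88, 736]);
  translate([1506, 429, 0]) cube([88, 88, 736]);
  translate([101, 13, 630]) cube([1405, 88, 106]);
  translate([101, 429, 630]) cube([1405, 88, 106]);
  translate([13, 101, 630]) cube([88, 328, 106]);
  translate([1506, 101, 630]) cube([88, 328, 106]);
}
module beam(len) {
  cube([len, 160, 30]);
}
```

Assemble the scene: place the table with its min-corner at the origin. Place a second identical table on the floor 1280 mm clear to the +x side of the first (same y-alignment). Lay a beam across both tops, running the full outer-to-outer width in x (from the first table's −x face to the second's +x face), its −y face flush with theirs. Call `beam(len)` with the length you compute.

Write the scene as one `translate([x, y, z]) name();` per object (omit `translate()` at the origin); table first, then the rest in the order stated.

table();
translate([2887, 0, 0]) table();
translate([0, 0, 777]) beam(4494);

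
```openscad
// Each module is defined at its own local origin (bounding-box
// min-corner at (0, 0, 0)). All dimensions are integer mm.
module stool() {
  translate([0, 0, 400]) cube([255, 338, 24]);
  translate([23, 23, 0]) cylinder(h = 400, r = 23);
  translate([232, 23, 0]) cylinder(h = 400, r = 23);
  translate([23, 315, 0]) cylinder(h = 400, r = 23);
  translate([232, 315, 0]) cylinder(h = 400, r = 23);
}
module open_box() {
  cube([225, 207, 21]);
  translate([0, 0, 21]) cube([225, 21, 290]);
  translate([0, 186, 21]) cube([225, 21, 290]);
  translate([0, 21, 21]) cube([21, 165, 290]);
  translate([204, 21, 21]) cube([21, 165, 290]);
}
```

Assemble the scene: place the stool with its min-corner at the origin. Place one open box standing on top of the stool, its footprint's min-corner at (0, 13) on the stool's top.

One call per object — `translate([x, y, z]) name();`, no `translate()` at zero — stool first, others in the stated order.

stool();
translate([0, 13, 424]) open_box();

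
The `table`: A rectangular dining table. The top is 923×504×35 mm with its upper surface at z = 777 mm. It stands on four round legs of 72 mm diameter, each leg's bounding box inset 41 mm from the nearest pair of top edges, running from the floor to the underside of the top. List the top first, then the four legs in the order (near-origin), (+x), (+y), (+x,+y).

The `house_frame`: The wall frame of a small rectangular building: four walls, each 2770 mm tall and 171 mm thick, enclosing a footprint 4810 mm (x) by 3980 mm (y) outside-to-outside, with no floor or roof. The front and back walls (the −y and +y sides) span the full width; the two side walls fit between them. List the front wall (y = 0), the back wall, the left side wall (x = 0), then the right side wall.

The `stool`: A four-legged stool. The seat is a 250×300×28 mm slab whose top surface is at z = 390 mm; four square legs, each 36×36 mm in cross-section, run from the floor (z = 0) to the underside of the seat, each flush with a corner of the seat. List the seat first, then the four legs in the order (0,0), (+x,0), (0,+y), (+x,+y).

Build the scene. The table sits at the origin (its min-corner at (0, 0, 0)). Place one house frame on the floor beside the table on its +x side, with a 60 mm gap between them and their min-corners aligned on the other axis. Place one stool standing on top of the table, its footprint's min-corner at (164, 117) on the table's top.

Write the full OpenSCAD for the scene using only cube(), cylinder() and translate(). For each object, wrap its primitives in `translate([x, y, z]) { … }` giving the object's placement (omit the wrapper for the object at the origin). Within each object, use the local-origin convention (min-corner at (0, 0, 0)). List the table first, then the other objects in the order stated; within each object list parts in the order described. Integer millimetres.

translate([0, 0, 742]) cube([923, 504, 35]);
translate([77, 77, 0]) cylinder(h = 742, r = 36);
translate([846, 77, 0]) cylinder(h = 742, r = 36);
translate([77, 427, 0]) cylinder(h = 742, r = 36);
translate([846, 427, 0]) cylinder(h = 742, r = 36);
translate([983, 0, 0]) {
  cube([4810, 171, 2770]);
  translate([0, 3809, 0]) cube([4810, 171, 2770]);
  translate([0, 171, 0]) cube([171, 3638, 2770]);
  translate([4639, 171, 0]) cube([171, 3638, 2770]);
}
translate([164, 117, 777]) {
  translate([0, 0, 362]) cube([250, 300, 28]);
  cube([36, 36, 362]);
  translate([214, 0, 0]) cube([36, 36, 362]);
  translate([0, 264, 0]) cube([36, 36, 362]);
  translate([214, 264, 0]) cube([36, 36, 362]);
}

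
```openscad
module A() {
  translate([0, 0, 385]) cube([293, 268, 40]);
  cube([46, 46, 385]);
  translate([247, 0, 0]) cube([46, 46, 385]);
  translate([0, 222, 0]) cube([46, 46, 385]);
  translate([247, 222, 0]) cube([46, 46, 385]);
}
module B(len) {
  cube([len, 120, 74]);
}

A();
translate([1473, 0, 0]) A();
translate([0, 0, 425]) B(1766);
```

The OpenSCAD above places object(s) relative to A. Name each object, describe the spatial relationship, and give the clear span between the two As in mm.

A is a stool. B is a beam. A beam spans the tops of two stools. The clear span between the two stools is 1180 mm.

Second stool starts at x = 1473; first ends at x = 293; clear span = 1473 − 293 = 1180 mm.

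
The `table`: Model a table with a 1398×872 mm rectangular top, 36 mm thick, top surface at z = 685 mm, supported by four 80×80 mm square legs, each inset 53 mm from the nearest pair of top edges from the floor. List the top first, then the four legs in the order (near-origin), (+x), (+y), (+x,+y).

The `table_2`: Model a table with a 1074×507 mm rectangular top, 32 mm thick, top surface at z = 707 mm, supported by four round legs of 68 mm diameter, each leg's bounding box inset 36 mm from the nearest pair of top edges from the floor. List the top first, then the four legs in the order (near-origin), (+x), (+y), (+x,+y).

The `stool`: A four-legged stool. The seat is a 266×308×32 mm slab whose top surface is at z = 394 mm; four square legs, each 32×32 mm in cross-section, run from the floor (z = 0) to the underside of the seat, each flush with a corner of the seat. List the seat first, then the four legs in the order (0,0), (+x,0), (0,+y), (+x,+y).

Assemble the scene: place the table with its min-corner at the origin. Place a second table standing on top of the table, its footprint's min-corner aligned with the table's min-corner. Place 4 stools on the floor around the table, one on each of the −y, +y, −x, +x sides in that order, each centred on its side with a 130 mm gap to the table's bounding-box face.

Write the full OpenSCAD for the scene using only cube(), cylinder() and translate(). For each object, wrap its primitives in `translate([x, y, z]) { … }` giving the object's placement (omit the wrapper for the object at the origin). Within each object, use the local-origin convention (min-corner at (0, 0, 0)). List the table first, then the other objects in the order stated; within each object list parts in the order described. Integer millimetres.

translate([0, 0, 649]) cube([1398, 872, 36]);
translate([53, 53, 0]) cube([80, 80, 649]);
translate([1265, 53, 0]) cube([80, 80, 649]);
translate([53, 739, 0]) cube([80, 80, 649]);
translate([1265, 739, 0]) cube([80, 80, 649]);
translate([0, 0, 685]) {
  translate([0, 0, 675]) cube([1074, 507, 32]);
  translate([70, 70, 0]) cylinder(h = 675, r = 34);
  translate([1004, 70, 0]) cylinder(h = 675, r = 34);
  translate([70, 437, 0]) cylinder(h = 675, r = 34);
  translate([1004, 437, 0]) cylinder(h = 675, r = 34);
}
translate([566, -438, 0]) {
  translate([0, 0, 362]) cube([266, 308, 32]);
  cube([32, 32, 362]);
  translate([234, 0, 0]) cube([32, 32, 362]);
  translate([0, 276, 0]) cube([32, 32, 362]);
  translate([234, 276, 0]) cube([32, 32, 362]);
}
translate([566, 1002, 0]) {
  translate([0, 0, 362]) cube([266, 308, 32]);
  cube([32, 32, 362]);
  translate([234, 0, 0]) cube([32, 32, 362]);
  translate([0, 276, 0]) cube([32, 32, 362]);
  translate([234, 276, 0]) cube([32, 32, 362]);
}
translate([-396, 282, 0]) {
  translate([0, 0, 362]) cube([266, 308, 32]);
  cube([32, 32, 362]);
  translate([234, 0, 0]) cube([32, 32, 362]);
  translate([0, 276, 0]) cube([32, 32, 362]);
  translate([234, 276, 0]) cube([32, 32, 362]);
}
translate([1528, 282, 0]) {
  translate([0, 0, 362]) cube([266, 308, 32]);
  cube([32, 32, 362]);
  translate([234, 0, 0]) cube([32, 32, 362]);
  translate([0, 276, 0]) cube([32, 32, 362]);
  translate([234, 276, 0]) cube([32, 32, 362]);
}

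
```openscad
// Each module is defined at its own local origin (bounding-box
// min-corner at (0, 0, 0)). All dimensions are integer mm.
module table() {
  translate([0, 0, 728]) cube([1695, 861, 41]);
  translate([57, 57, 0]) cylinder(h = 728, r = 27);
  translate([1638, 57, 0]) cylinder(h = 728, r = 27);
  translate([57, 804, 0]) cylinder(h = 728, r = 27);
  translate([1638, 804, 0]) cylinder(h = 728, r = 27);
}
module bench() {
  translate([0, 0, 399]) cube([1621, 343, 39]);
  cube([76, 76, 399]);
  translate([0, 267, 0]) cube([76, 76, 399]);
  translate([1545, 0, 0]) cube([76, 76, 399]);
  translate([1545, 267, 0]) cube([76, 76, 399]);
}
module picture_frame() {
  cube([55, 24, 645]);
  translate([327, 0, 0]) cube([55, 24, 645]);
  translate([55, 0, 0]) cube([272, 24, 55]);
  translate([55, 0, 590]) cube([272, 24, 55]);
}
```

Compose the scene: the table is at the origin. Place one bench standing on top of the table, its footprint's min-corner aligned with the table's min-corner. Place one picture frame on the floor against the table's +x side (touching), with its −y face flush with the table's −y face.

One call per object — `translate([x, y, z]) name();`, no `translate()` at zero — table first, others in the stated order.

table();
translate([0, 0, 769]) bench();
translate([1695, 0, 0]) picture_frame();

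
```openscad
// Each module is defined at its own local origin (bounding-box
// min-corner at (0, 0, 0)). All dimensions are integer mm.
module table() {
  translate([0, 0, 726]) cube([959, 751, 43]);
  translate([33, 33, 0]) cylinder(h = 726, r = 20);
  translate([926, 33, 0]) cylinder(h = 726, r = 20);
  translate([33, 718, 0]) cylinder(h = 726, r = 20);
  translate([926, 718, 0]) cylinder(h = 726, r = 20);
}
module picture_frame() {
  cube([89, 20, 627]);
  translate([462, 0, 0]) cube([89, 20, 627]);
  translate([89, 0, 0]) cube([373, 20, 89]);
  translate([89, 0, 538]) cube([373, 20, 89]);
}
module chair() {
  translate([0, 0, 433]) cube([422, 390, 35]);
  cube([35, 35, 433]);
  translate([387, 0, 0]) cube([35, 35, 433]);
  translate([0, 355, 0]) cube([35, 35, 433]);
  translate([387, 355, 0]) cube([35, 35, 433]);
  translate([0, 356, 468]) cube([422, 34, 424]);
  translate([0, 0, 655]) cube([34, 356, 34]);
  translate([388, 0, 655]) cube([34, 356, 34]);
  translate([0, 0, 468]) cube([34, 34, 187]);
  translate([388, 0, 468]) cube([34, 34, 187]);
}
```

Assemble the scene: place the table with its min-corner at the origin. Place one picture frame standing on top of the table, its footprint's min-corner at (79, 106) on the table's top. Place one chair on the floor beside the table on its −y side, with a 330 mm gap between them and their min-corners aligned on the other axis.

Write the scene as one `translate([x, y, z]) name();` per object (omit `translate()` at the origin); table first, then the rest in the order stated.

table();
translate([79, 106, 769]) picture_frame();
translate([0, -720, 0]) chair();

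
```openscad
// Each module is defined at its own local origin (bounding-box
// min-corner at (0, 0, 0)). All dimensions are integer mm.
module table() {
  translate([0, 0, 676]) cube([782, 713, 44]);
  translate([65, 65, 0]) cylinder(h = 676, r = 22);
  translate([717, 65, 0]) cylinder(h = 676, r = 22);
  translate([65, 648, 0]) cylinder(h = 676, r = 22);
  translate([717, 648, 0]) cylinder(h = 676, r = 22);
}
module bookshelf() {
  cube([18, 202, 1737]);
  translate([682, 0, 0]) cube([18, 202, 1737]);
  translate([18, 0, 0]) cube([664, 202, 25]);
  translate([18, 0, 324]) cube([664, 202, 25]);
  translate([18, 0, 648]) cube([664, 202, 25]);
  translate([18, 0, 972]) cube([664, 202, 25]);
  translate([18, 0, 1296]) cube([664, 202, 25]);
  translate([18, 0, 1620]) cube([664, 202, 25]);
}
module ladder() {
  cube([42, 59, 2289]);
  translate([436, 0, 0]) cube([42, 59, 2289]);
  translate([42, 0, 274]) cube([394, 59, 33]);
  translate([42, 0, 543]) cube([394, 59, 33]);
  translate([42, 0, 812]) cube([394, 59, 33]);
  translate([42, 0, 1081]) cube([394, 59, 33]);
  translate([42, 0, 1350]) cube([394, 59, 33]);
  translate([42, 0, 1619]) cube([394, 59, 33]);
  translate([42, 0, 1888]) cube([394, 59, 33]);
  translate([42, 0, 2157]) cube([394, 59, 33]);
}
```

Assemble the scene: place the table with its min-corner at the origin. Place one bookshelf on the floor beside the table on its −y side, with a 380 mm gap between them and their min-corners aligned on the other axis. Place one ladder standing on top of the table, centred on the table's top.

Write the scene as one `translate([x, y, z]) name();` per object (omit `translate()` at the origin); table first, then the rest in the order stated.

table();
translate([0, -582, 0]) bookshelf();
translate([152, 327, 720]) ladder();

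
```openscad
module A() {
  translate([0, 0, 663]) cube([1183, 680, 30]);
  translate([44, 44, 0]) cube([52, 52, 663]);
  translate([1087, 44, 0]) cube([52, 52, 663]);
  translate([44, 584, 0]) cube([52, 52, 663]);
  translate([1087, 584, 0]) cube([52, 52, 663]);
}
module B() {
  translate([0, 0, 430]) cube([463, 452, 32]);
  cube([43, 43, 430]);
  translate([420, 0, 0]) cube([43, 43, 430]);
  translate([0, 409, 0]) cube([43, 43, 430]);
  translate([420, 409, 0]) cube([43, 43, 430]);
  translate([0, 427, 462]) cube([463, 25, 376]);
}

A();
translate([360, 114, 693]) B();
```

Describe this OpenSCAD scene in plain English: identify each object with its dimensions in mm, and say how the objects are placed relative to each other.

A is a table with a 1183×680 mm rectangular top, 30 mm thick, top surface at z = 693 mm, supported by four 52×52 mm square legs, each inset 44 mm from the nearest pair of top edges, running from the floor.

B is a chair: 463×452 mm seat, 32 mm thick, top at z = 462 mm, on four 43 mm square corner legs flush with the seat edges. A 25 mm thick backrest slab spans the full seat width, extending 376 mm above the seat top, its back face flush with the seat's +y edge.

The chair is on top of the table, centred.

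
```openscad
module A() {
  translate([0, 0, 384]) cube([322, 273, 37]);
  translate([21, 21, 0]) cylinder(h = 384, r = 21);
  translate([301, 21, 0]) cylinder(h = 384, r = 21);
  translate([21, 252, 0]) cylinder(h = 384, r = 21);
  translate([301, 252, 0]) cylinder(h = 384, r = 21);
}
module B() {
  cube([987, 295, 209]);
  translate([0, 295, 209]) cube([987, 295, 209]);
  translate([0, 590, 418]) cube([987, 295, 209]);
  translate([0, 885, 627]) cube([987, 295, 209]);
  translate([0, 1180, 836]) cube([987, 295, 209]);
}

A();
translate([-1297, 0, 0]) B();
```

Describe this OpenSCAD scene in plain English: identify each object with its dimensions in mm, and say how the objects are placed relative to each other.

A is a simple wooden stool: a rectangular seat 322 mm (x) by 273 mm (y), 37 mm thick, top face at z = 421 mm, on four round legs, each 42 mm in diameter. The legs rest on z = 0, each leg's axis is inset half a diameter from the nearest pair of seat edges (so the leg's bounding box is flush with the corner).

B is a run of 5 identical solid stair steps. Each tread is 987×295 mm and each step block is 209 mm high. Step 1 rests on the floor; step k is offset from step 1 by (k−1)×295 mm in y and (k−1)×209 mm in z.

The staircase is on the floor beside the stool on its −x side.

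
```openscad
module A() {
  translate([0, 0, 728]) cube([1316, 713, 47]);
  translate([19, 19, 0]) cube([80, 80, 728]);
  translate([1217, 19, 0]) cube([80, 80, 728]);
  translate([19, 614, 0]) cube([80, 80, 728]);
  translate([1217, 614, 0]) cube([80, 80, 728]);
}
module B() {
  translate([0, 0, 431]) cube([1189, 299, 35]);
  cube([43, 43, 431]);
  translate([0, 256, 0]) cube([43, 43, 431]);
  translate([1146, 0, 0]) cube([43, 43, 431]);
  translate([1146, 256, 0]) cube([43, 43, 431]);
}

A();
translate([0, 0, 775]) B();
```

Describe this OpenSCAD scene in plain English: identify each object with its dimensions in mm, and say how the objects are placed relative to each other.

A is a table: top 1316 mm (x) × 713 mm (y), 47 mm thick, upper face at z = 775 mm, on four 80×80 mm square legs, each inset 19 mm from the nearest pair of top edges, running from z = 0 to the bottom of the top.

B is a bench: a 1189×299 mm seat slab, 35 mm thick, top at z = 466 mm, on four 43×43 mm square legs flush with the seat corners and standing on z = 0.

The bench is on top of the table.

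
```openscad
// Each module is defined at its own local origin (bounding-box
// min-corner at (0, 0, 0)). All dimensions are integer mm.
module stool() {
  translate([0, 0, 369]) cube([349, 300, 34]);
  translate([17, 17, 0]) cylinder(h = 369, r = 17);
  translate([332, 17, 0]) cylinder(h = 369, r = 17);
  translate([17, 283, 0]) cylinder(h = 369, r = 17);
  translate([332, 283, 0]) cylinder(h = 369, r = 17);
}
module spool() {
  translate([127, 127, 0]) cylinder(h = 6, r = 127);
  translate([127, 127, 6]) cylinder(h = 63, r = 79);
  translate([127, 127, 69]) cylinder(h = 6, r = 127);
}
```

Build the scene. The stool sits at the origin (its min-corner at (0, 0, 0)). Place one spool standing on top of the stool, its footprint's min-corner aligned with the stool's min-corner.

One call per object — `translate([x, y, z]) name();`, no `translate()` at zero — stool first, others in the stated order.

stool();
translate([0, 0, 403]) spool();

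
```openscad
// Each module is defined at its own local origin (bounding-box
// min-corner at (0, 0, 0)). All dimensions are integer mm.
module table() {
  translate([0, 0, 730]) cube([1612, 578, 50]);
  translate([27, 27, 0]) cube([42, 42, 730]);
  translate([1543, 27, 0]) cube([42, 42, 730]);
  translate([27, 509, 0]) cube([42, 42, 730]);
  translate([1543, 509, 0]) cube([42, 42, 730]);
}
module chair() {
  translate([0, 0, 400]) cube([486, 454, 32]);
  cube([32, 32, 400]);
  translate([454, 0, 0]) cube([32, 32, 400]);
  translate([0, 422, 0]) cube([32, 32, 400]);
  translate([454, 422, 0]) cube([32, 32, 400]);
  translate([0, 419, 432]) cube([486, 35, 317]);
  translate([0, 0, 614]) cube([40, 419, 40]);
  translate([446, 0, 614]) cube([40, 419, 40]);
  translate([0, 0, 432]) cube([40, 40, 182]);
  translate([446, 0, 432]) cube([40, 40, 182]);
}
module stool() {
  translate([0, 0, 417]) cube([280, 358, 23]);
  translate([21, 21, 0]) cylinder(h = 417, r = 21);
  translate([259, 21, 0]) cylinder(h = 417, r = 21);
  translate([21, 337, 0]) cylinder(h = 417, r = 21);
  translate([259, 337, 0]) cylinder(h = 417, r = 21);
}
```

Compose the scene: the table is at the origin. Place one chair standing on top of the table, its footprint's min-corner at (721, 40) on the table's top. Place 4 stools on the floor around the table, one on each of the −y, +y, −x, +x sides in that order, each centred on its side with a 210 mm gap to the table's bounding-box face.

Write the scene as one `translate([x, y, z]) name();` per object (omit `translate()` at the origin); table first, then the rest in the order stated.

table();
translate([721, 40, 780]) chair();
translate([666, -568, 0]) stool();
translate([666, 788, 0]) stool();
translate([-490, 110, 0]) stool();
translate([1822, 110, 0]) stool();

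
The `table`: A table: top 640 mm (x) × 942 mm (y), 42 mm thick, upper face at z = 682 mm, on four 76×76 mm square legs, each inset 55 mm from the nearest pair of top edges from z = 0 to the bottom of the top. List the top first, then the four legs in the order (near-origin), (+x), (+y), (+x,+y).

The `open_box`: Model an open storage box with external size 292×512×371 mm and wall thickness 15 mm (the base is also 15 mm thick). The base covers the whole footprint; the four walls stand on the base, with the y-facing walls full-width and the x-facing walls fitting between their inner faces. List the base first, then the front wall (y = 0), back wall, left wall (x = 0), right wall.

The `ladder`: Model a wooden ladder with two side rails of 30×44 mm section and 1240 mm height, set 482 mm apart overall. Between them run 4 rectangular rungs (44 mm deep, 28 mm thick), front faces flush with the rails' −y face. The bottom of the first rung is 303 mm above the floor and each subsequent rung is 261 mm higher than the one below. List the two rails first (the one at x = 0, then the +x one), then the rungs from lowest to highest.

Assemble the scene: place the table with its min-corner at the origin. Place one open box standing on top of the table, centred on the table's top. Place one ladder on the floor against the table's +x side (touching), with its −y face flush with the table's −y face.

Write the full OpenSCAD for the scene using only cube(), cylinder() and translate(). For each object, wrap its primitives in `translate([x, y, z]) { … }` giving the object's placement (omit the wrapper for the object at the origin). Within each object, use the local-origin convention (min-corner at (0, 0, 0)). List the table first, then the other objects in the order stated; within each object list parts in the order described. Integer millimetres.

translate([0, 0, 640]) cube([640, 942, 42]);
translate([55, 55, 0]) cube([76, 76, 640]);
translate([509, 55, 0]) cube([76, 76, 640]);
translate([55, 811, 0]) cube([76, 76, 640]);
translate([509, 811, 0]) cube([76, 76, 640]);
translate([174, 215, 682]) {
  cube([292, 512, 15]);
  translate([0, 0, 15]) cube([292, 15, 356]);
  translate([0, 497, 15]) cube([292, 15, 356]);
  translate([0, 15, 15]) cube([15, 482, 356]);
  translate([277, 15, 15]) cube([15, 482, 356]);
}
translate([640, 0, 0]) {
  cube([30, 44, 1240]);
  translate([452, 0, 0]) cube([30, 44, 1240]);
  translate([30, 0, 303]) cube([422, 44, 28]);
  translate([30, 0, 564]) cube([422, 44, 28]);
  translate([30, 0, 825]) cube([422, 44, 28]);
  translate([30, 0, 1086]) cube([422, 44, 28]);
}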